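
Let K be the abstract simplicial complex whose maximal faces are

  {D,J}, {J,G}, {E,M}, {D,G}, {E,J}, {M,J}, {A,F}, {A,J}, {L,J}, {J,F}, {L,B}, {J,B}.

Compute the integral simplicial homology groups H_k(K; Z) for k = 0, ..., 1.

Fix the vertex order A < B < D < E < F < G < J < L < M and write every simplex with vertices in increasing order. Then dim K = 1 and the simplices of K are:

  0-simplices (9): A, B, D, E, F, G, J, L, M
  1-simplices (12): AF, AJ, BJ, BL, DG, DJ, EJ, EM, FJ, GJ, JL, JM

so the chain groups are C_0 ≅ Z^9, C_1 ≅ Z^12.

Boundary ∂_1: C_1 → C_0 maps an edge to its endpoints' difference, ∂[p,q] = q − p.
The 9×12 boundary matrix has rank 8 and Smith normal form diag(1,1,1,1,1,1,1,1).

Now H_k = ker ∂_k / im ∂_{k+1}, so:

  H_0: rank C_0 − rank ∂_1 = 9 − 8 = 1, and the invariant factors of ∂_1 are all 1, so H_0 = Z.
  H_1: rank ker ∂_1 − rank ∂_2 = (12 − 8) − 0 = 4, and there is no ∂_2, so H_1 = Z^4.

H_0 ≅ Z,  H_1 ≅ Z^4.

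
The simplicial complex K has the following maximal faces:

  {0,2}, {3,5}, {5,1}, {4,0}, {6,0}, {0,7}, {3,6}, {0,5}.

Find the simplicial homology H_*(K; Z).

Order the vertices as 0 < 1 < 2 < 3 < 4 < 5 < 6 < 7. Listing each simplex with vertices in this order, K has dimension 1 with simplices:

  0-simplices (8): [0], [1], [2], [3], [4], [5], [6], [7]
  1-simplices (8): [0,2], [0,4], [0,5], [0,6], [0,7], [1,5], [3,5], [3,6]

giving chain groups C_0 ≅ Z^8, C_1 ≅ Z^8.

Boundary ∂_1: C_1 → C_0 maps an edge to its endpoints' difference, ∂[p,q] = q − p. For instance
  ∂[0,4] = [4] − [0].
The 8×8 boundary matrix has rank 7 and Smith normal form diag(1,1,1,1,1,1,1).

From H_k ≅ ker(∂_k) / im(∂_{k+1}) we obtain:

  H_0: rank C_0 − rank ∂_1 = 8 − 7 = 1, and the invariant factors of ∂_1 are all 1, so H_0 = Z.
  H_1: rank ker ∂_1 − rank ∂_2 = (8 − 7) − 0 = 1, and there is no ∂_2, so H_1 = Z.

H_0 ≅ Z,  H_1 ≅ Z.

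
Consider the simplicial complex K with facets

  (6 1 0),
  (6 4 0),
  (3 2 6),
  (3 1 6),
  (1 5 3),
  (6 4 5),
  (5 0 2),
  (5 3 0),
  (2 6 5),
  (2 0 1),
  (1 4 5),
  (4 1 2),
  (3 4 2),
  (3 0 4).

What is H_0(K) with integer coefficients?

H_0 ≅ Z.

Take the total order 0 < 1 < 2 < 3 < 4 < 5 < 6 on the vertex set. Then K (dimension 2) consists of the simplices:

  0-simplices (7): [0], [1], [2], [3], [4], [5], [6]
  1-simplices (21): [0,1], [0,2], [0,3], [0,4], [0,5], [0,6], [1,2], [1,3], [1,4], [1,5], [1,6], [2,3], [2,4], [2,5], [2,6], [3,4], [3,5], [3,6], [4,5], [4,6], [5,6]
  2-simplices (14): [0,1,2], [0,1,6], [0,2,5], [0,3,4], [0,3,5], [0,4,6], [1,2,4], [1,3,5], [1,3,6], [1,4,5], [2,3,4], [2,3,6], [2,5,6], [4,5,6]

so the chain groups are C_0 ≅ Z^7, C_1 ≅ Z^21, C_2 ≅ Z^14.

Boundary ∂_1: C_1 → C_0 maps an edge to its endpoints' difference, ∂[p,q] = q − p. For instance
  ∂[3,6] = [6] − [3].
The 7×21 boundary matrix has rank 6 and Smith normal form diag(1,1,1,1,1,1).

∂_2: C_2 → C_1 acts by ∂[p,q,r] = [q,r] − [p,r] + [p,q]. For instance
  ∂[0,1,6] = [1,6] − [0,6] + [0,1],
  ∂[0,3,5] = [3,5] − [0,5] + [0,3].
The 21×14 boundary matrix has rank 13 and Smith normal form diag(1,1,1,1,1,1,1,1,1,1,1,1,1).

Computing H_k = (kernel of ∂_k) / (image of ∂_{k+1}):

  H_0: rank C_0 − rank ∂_1 = 7 − 6 = 1, and the invariant factors of ∂_1 are all 1, so H_0 = Z.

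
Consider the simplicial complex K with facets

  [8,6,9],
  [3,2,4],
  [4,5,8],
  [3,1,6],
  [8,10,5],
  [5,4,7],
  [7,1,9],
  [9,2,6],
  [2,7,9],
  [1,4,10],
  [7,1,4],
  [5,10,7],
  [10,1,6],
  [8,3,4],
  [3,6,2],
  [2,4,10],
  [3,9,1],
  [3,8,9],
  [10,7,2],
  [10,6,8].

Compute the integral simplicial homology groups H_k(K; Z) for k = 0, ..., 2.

H_0 ≅ Z,  H_1 ≅ Z ⊕ Z/2Z,  H_2 = 0.

K has 10 vertices, 30 edges, 20 triangles.
rank ∂_0 = 0, rank ∂_1 = 9 ⇒ b_0 = 10 − 0 − 9 = 1; all invariant factors of ∂_1 are 1 so no torsion. So H_0 = Z.
rank ∂_1 = 9, rank ∂_2 = 20 ⇒ b_1 = 30 − 9 − 20 = 1; ∂_2 has invariant factor(s) [2] giving torsion. So H_1 = Z ⊕ Z/2Z.
rank ∂_2 = 20, rank ∂_3 = 0 ⇒ b_2 = 20 − 20 − 0 = 0. So H_2 = 0.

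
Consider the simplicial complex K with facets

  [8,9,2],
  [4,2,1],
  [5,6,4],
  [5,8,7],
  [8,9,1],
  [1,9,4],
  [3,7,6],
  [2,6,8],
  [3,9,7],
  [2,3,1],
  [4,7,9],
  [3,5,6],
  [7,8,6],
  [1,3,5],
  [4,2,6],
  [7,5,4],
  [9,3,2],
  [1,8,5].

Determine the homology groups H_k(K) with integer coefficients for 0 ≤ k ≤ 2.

H_0 ≅ Z,  H_1 ≅ Z ⊕ Z/2,  H_2 = 0.

K has 9 vertices, 27 edges, 18 triangles.
rank ∂_0 = 0, rank ∂_1 = 8 ⇒ b_0 = 9 − 0 − 8 = 1; all invariant factors of ∂_1 are 1 so no torsion. So H_0 ≅ Z.
rank ∂_1 = 8, rank ∂_2 = 18 ⇒ b_1 = 27 − 8 − 18 = 1; ∂_2 has invariant factor(s) [2] giving torsion. So H_1 ≅ Z ⊕ Z/2.
rank ∂_2 = 18, rank ∂_3 = 0 ⇒ b_2 = 18 − 18 − 0 = 0. So H_2 ≅ 0.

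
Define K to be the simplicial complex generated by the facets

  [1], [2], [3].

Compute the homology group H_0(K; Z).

H_0 = Z^3.

Take the total order 1 < 2 < 3 on the vertex set. Then K (dimension 0) consists of the simplices:

  0-simplices (3): [1], [2], [3]

giving chain groups C_0 ≅ Z^3.

Reading off H_k = ker ∂_k / im ∂_{k+1}:

  H_0: rank C_0 − rank ∂_1 = 3 − 0 = 3, and there is no ∂_1, so H_0 = Z^3.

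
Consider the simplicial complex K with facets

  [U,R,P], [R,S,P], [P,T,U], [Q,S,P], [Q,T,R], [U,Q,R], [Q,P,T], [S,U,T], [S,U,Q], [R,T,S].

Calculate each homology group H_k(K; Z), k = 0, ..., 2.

Take the total order P < Q < R < S < T < U on the vertex set. Then K (dimension 2) consists of the simplices:

  0-simplices (6): P, Q, R, S, T, U
  1-simplices (15): PQ, PR, PS, PT, PU, QR, QS, QT, QU, RS, RT, RU, ST, SU, TU
  2-simplices (10): PQS, PQT, PRS, PRU, PTU, QRT, QRU, QSU, RST, STU

giving chain groups C_0 ≅ Z^6, C_1 ≅ Z^15, C_2 ≅ Z^10.

∂_1: C_1 → C_0 sends each edge [p,q] (with p < q) to q − p. For instance
  ∂QT = T − Q.
As a 6×15 matrix over Z this has rank 5, with invariant factors (1,1,1,1,1).

Boundary ∂_2: C_2 → C_1 acts by ∂[p,q,r] = [q,r] − [p,r] + [p,q]. For instance
  ∂RST = ST − RT + RS,
  ∂QSU = SU − QU + QS.
The resulting 15×10 matrix has rank 10, and its Smith normal form has invariant factors (1,1,1,1,1,1,1,1,1,2).

From H_k ≅ ker(∂_k) / im(∂_{k+1}) we obtain:

  H_0: rank C_0 − rank ∂_1 = 6 − 5 = 1, and the invariant factors of ∂_1 are all 1, so H_0 ≅ Z.
  H_1: rank ker ∂_1 − rank ∂_2 = (15 − 5) − 10 = 0, and ∂_2 has invariant factor 2 > 1, so H_1 ≅ Z/2.
  H_2: rank ker ∂_2 − rank ∂_3 = (10 − 10) − 0 = 0, and there is no ∂_3, so H_2 ≅ 0.

As a check, the Euler characteristic is 6 − 15 + 10 = 1, which agrees with 1 − 0 + 0 = 1.
(K is a triangulation of the real projective plane RP^2.)

H_0 ≅ Z,  H_1 ≅ Z/2,  H_2 = 0.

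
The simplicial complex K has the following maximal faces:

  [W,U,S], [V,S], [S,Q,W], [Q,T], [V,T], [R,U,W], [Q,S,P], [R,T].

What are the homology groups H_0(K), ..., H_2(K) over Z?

Order the vertices as P < Q < R < S < T < U < V < W. Listing each simplex with vertices in this order, K has dimension 2 with simplices:

  0-simplices (8): P, Q, R, S, T, U, V, W
  1-simplices (13): PQ, PS, QS, QT, QW, RT, RU, RW, SU, SV, SW, TV, UW
  2-simplices (4): PQS, QSW, RUW, SUW

Hence C_0 ≅ Z^8, C_1 ≅ Z^13, C_2 ≅ Z^4.

Boundary ∂_1: C_1 → C_0 is given by ∂[p,q] = [q] − [p]. For instance
  ∂RT = T − R.
The resulting 8×13 matrix has rank 7, and its Smith normal form has invariant factors (1,1,1,1,1,1,1).

Boundary ∂_2: C_2 → C_1 acts by ∂[p,q,r] = [q,r] − [p,r] + [p,q]. For instance
  ∂PQS = QS − PS + PQ,
  ∂RUW = UW − RW + RU.
The resulting 13×4 matrix has rank 4, and its Smith normal form has invariant factors (1,1,1,1).

Computing H_k = (kernel of ∂_k) / (image of ∂_{k+1}):

  H_0: rank C_0 − rank ∂_1 = 8 − 7 = 1, and the invariant factors of ∂_1 are all 1, so H_0 = Z.
  H_1: rank ker ∂_1 − rank ∂_2 = (13 − 7) − 4 = 2, and the invariant factors of ∂_2 are all 1, so H_1 = Z^2.
  H_2: rank ker ∂_2 − rank ∂_3 = (4 − 4) − 0 = 0, and there is no ∂_3, so H_2 = 0.

H_0 = Z,  H_1 = Z^2,  H_2 = 0.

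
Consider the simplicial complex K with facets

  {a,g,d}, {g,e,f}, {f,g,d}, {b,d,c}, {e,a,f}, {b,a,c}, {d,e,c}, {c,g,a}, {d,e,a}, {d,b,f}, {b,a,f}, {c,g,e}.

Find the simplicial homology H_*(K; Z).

H_0 = Z,  H_1 = Z/2,  H_2 = 0.

Fix the vertex order a < b < c < d < e < f < g and write every simplex with vertices in increasing order. Then dim K = 2 and the simplices of K are:

  0-simplices (7): a, b, c, d, e, f, g
  1-simplices (18): ab, ac, ad, ae, af, ag, bc, bd, bf, cd, ce, cg, de, df, dg, ef, eg, fg
  2-simplices (12): abc, abf, acg, ade, adg, aef, bcd, bdf, cde, ceg, dfg, efg

Hence C_0 ≅ Z^7, C_1 ≅ Z^18, C_2 ≅ Z^12.

∂_1: C_1 → C_0 is given by ∂[p,q] = [q] − [p].
As a 7×18 matrix over Z this has rank 6, with invariant factors (1,1,1,1,1,1).

∂_2: C_2 → C_1 acts by ∂[p,q,r] = [q,r] − [p,r] + [p,q]. For instance
  ∂cde = de − ce + cd,
  ∂ceg = eg − cg + ce.
The resulting 18×12 matrix has rank 12, and its Smith normal form has invariant factors (1,1,1,1,1,1,1,1,1,1,1,2).

Computing H_k = (kernel of ∂_k) / (image of ∂_{k+1}):

  H_0: rank C_0 − rank ∂_1 = 7 − 6 = 1, and the invariant factors of ∂_1 are all 1, so H_0 = Z.
  H_1: rank ker ∂_1 − rank ∂_2 = (18 − 6) − 12 = 0, and ∂_2 has invariant factor 2 > 1, so H_1 = Z/2.
  H_2: rank ker ∂_2 − rank ∂_3 = (12 − 12) − 0 = 0, and there is no ∂_3, so H_2 = 0.

(K is a triangulation of the real projective plane RP^2.)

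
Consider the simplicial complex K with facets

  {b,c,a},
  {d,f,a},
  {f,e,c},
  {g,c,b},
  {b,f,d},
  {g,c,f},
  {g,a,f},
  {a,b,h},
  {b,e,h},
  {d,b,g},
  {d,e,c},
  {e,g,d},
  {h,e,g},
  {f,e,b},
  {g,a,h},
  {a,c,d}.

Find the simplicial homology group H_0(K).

H_0 = Z.

Fix the vertex order a < b < c < d < e < f < g < h and write every simplex with vertices in increasing order. Then dim K = 2 and the simplices of K are:

  0-simplices (8): a, b, c, d, e, f, g, h
  1-simplices (24): ab, ac, ad, af, ag, ah, bc, bd, be, bf, bg, bh, cd, ce, cf, cg, de, df, dg, ef, eg, eh, fg, gh
  2-simplices (16): abc, abh, acd, adf, afg, agh, bcg, bdf, bdg, bef, beh, cde, cef, cfg, deg, egh

so the chain groups are C_0 ≅ Z^8, C_1 ≅ Z^24, C_2 ≅ Z^16.

The boundary map ∂_1: C_1 → C_0 is given by ∂[p,q] = [q] − [p]. For instance
  ∂bc = c − b.
The 8×24 boundary matrix has rank 7 and Smith normal form diag(1,1,1,1,1,1,1).

∂_2: C_2 → C_1 maps a triangle to the signed sum of its edges. For instance
  ∂bdg = dg − bg + bd,
  ∂abc = bc − ac + ab.
The resulting 24×16 matrix has rank 15, and its Smith normal form has invariant factors (1,1,1,1,1,1,1,1,1,1,1,1,1,1,1).

Reading off H_k = ker ∂_k / im ∂_{k+1}:

  H_0: rank C_0 − rank ∂_1 = 8 − 7 = 1, and the invariant factors of ∂_1 are all 1, so H_0 ≅ Z.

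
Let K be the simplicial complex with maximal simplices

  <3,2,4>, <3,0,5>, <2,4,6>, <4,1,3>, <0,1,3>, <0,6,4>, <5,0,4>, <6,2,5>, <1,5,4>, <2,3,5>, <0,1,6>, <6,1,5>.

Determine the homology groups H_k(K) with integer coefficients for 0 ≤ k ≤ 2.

H_0 ≅ Z,  H_1 ≅ Z_2,  H_2 = 0.

Order the vertices as 0 < 1 < 2 < 3 < 4 < 5 < 6. Listing each simplex with vertices in this order, K has dimension 2 with simplices:

  0-simplices (7): [0], [1], [2], [3], [4], [5], [6]
  1-simplices (18): [0,1], [0,3], [0,4], [0,5], [0,6], [1,3], [1,4], [1,5], [1,6], [2,3], [2,4], [2,5], [2,6], [3,4], [3,5], [4,5], [4,6], [5,6]
  2-simplices (12): [0,1,3], [0,1,6], [0,3,5], [0,4,5], [0,4,6], [1,3,4], [1,4,5], [1,5,6], [2,3,4], [2,3,5], [2,4,6], [2,5,6]

Hence C_0 ≅ Z^7, C_1 ≅ Z^18, C_2 ≅ Z^12.

The boundary map ∂_1: C_1 → C_0 sends each edge [p,q] (with p < q) to q − p. For instance
  ∂[4,5] = [5] − [4].
The 7×18 boundary matrix has rank 6 and Smith normal form diag(1,1,1,1,1,1).

Boundary ∂_2: C_2 → C_1 acts by ∂[p,q,r] = [q,r] − [p,r] + [p,q]. For instance
  ∂[1,5,6] = [5,6] − [1,6] + [1,5],
  ∂[0,1,3] = [1,3] − [0,3] + [0,1].
The 18×12 boundary matrix has rank 12 and Smith normal form diag(1,1,1,1,1,1,1,1,1,1,1,2).

Now H_k = ker ∂_k / im ∂_{k+1}, so:

  H_0: rank C_0 − rank ∂_1 = 7 − 6 = 1, and the invariant factors of ∂_1 are all 1, so H_0 = Z.
  H_1: rank ker ∂_1 − rank ∂_2 = (18 − 6) − 12 = 0, and ∂_2 has invariant factor 2 > 1, so H_1 = Z_2.
  H_2: rank ker ∂_2 − rank ∂_3 = (12 − 12) − 0 = 0, and there is no ∂_3, so H_2 = 0.

As a check, the Euler characteristic is 7 − 18 + 12 = 1, which agrees with 1 − 0 + 0 = 1.
(K is a triangulation of the real projective plane RP^2.)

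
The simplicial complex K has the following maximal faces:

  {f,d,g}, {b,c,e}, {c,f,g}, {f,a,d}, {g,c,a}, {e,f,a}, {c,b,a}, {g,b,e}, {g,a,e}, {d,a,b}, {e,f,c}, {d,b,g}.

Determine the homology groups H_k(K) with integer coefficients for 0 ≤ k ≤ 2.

H_0 ≅ Z,  H_1 ≅ Z/2,  H_2 = 0.

K has 7 vertices, 18 edges, 12 triangles.
rank ∂_0 = 0, rank ∂_1 = 6 ⇒ b_0 = 7 − 0 − 6 = 1; all invariant factors of ∂_1 are 1 so no torsion. So H_0 ≅ Z.
rank ∂_1 = 6, rank ∂_2 = 12 ⇒ b_1 = 18 − 6 − 12 = 0; ∂_2 has invariant factor(s) [2] giving torsion. So H_1 ≅ Z/2.
rank ∂_2 = 12, rank ∂_3 = 0 ⇒ b_2 = 12 − 12 − 0 = 0. So H_2 ≅ 0.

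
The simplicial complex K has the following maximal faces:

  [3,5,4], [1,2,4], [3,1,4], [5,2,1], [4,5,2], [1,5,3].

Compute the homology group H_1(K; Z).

H_1 ≅ 0.

Order the vertices as 1 < 2 < 3 < 4 < 5. Listing each simplex with vertices in this order, K has dimension 2 with simplices:

  0-simplices (5): [1], [2], [3], [4], [5]
  1-simplices (9): [1,2], [1,3], [1,4], [1,5], [2,4], [2,5], [3,4], [3,5], [4,5]
  2-simplices (6): [1,2,4], [1,2,5], [1,3,4], [1,3,5], [2,4,5], [3,4,5]

so the chain groups are C_0 ≅ Z^5, C_1 ≅ Z^9, C_2 ≅ Z^6.

∂_1: C_1 → C_0 sends each edge [p,q] (with p < q) to q − p.
As a 5×9 matrix over Z this has rank 4, with invariant factors (1,1,1,1).

The boundary map ∂_2: C_2 → C_1 acts by ∂[p,q,r] = [q,r] − [p,r] + [p,q]. For instance
  ∂[1,3,5] = [3,5] − [1,5] + [1,3],
  ∂[1,2,5] = [2,5] − [1,5] + [1,2].
This gives a 9×6 integer matrix of rank 5; reducing to Smith normal form yields diagonal entries (1,1,1,1,1).

Now H_k = ker ∂_k / im ∂_{k+1}, so:

  H_1: rank ker ∂_1 − rank ∂_2 = (9 − 4) − 5 = 0, and the invariant factors of ∂_2 are all 1, so H_1 = 0.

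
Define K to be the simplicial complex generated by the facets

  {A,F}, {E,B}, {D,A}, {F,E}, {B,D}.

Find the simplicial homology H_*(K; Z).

Order the vertices as A < B < D < E < F. Listing each simplex with vertices in this order, K has dimension 1 with simplices:

  0-simplices (5): A, B, D, E, F
  1-simplices (5): AD, AF, BD, BE, EF

giving chain groups C_0 ≅ Z^5, C_1 ≅ Z^5.

∂_1: C_1 → C_0 is given by ∂[p,q] = [q] − [p]. For instance
  ∂AD = D − A.
The resulting 5×5 matrix has rank 4, and its Smith normal form has invariant factors (1,1,1,1).

Now H_k = ker ∂_k / im ∂_{k+1}, so:

  H_0: rank C_0 − rank ∂_1 = 5 − 4 = 1, and the invariant factors of ∂_1 are all 1, so H_0 = Z.
  H_1: rank ker ∂_1 − rank ∂_2 = (5 − 4) − 0 = 1, and there is no ∂_2, so H_1 = Z.

H_0 = Z,  H_1 = Z.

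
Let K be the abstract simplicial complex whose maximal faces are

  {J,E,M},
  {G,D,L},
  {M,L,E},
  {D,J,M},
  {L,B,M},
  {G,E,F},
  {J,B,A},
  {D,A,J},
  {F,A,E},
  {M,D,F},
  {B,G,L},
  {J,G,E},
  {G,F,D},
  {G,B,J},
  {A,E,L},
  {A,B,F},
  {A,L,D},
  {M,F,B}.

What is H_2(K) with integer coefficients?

H_2 = Z.

Fix the vertex order A < B < D < E < F < G < J < L < M and write every simplex with vertices in increasing order. Then dim K = 2 and the simplices of K are:

  0-simplices (9): A, B, D, E, F, G, J, L, M
  1-simplices (27): AB, AD, AE, AF, AJ, AL, BF, BG, BJ, BL, BM, DF, DG, DJ, DL, DM, EF, EG, EJ, EL, EM, FG, FM, GJ, GL, JM, LM
  2-simplices (18): ABF, ABJ, ADJ, ADL, AEF, AEL, BFM, BGJ, BGL, BLM, DFG, DFM, DGL, DJM, EFG, EGJ, EJM, ELM

giving chain groups C_0 ≅ Z^9, C_1 ≅ Z^27, C_2 ≅ Z^18.

The boundary map ∂_1: C_1 → C_0 sends each edge [p,q] (with p < q) to q − p. For instance
  ∂BJ = J − B.
As a 9×27 matrix over Z this has rank 8, with invariant factors (1,1,1,1,1,1,1,1).

The boundary map ∂_2: C_2 → C_1 acts by ∂[p,q,r] = [q,r] − [p,r] + [p,q]. For instance
  ∂EFG = FG − EG + EF,
  ∂AEL = EL − AL + AE.
The 27×18 boundary matrix has rank 17 and Smith normal form diag(1,1,1,1,1,1,1,1,1,1,1,1,1,1,1,1,1).

Reading off H_k = ker ∂_k / im ∂_{k+1}:

  H_2: rank ker ∂_2 − rank ∂_3 = (18 − 17) − 0 = 1, and there is no ∂_3, so H_2 = Z.

(K is a triangulation of the torus T^2.)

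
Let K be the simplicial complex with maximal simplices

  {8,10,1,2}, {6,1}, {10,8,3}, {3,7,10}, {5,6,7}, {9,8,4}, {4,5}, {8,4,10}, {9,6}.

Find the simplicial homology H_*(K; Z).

H_0 ≅ Z,  H_1 ≅ Z^3,  H_2 = 0,  H_3 = 0.

K has 10 vertices, 20 edges, 9 triangles, 1 3-simplex.
rank ∂_0 = 0, rank ∂_1 = 9 ⇒ b_0 = 10 − 0 − 9 = 1; all invariant factors of ∂_1 are 1 so no torsion. So H_0 = Z.
rank ∂_1 = 9, rank ∂_2 = 8 ⇒ b_1 = 20 − 9 − 8 = 3; all invariant factors of ∂_2 are 1 so no torsion. So H_1 = Z^3.
rank ∂_2 = 8, rank ∂_3 = 1 ⇒ b_2 = 9 − 8 − 1 = 0; all invariant factors of ∂_3 are 1 so no torsion. So H_2 = 0.
rank ∂_3 = 1, rank ∂_4 = 0 ⇒ b_3 = 1 − 1 − 0 = 0. So H_3 = 0.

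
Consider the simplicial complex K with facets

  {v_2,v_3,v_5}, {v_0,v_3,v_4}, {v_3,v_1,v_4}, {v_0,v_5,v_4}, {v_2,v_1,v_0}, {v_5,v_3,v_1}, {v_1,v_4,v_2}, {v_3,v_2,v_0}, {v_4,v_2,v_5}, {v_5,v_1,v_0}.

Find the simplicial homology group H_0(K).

Fix the vertex order v_0 < v_1 < v_2 < v_3 < v_4 < v_5 and write every simplex with vertices in increasing order. Then dim K = 2 and the simplices of K are:

  0-simplices (6): [v_0], [v_1], [v_2], [v_3], [v_4], [v_5]
  1-simplices (15): (15 of them)
  2-simplices (10): [v_0,v_1,v_2], [v_0,v_1,v_5], [v_0,v_2,v_3], [v_0,v_3,v_4], [v_0,v_4,v_5], [v_1,v_2,v_4], [v_1,v_3,v_4], [v_1,v_3,v_5], [v_2,v_3,v_5], [v_2,v_4,v_5]

so the chain groups are C_0 ≅ Z^6, C_1 ≅ Z^15, C_2 ≅ Z^10.

Boundary ∂_1: C_1 → C_0 is given by ∂[p,q] = [q] − [p].
As a 6×15 matrix over Z this has rank 5, with invariant factors (1,1,1,1,1).

The boundary map ∂_2: C_2 → C_1 sends each 2-simplex [p,q,r] to [q,r] − [p,r] + [p,q]. For instance
  ∂[v_2,v_3,v_5] = [v_3,v_5] − [v_2,v_5] + [v_2,v_3],
  ∂[v_1,v_3,v_5] = [v_3,v_5] − [v_1,v_5] + [v_1,v_3].
This gives a 15×10 integer matrix of rank 10; reducing to Smith normal form yields diagonal entries (1,1,1,1,1,1,1,1,1,2).

Computing H_k = (kernel of ∂_k) / (image of ∂_{k+1}):

  H_0: rank C_0 − rank ∂_1 = 6 − 5 = 1, and the invariant factors of ∂_1 are all 1, so H_0 = Z.

H_0 = Z.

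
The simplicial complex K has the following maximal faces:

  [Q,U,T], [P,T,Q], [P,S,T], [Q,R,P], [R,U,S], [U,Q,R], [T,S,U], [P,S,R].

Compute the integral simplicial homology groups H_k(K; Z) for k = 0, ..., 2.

H_0 ≅ Z,  H_1 = 0,  H_2 ≅ Z.

We work with the vertex ordering P < Q < R < S < T < U. The simplices of K, each written with vertices in increasing order, are:

  0-simplices (6): P, Q, R, S, T, U
  1-simplices (12): PQ, PR, PS, PT, QR, QT, QU, RS, RU, ST, SU, TU
  2-simplices (8): PQR, PQT, PRS, PST, QRU, QTU, RSU, STU

giving chain groups C_0 ≅ Z^6, C_1 ≅ Z^12, C_2 ≅ Z^8.

Boundary ∂_1: C_1 → C_0 is given by ∂[p,q] = [q] − [p].
This gives a 6×12 integer matrix of rank 5; reducing to Smith normal form yields diagonal entries (1,1,1,1,1).

The boundary map ∂_2: C_2 → C_1 maps a triangle to the signed sum of its edges. For instance
  ∂PRS = RS − PS + PR,
  ∂STU = TU − SU + ST.
As a 12×8 matrix over Z this has rank 7, with invariant factors (1,1,1,1,1,1,1).

Computing H_k = (kernel of ∂_k) / (image of ∂_{k+1}):

  H_0: rank C_0 − rank ∂_1 = 6 − 5 = 1, and the invariant factors of ∂_1 are all 1, so H_0 = Z.
  H_1: rank ker ∂_1 − rank ∂_2 = (12 − 5) − 7 = 0, and the invariant factors of ∂_2 are all 1, so H_1 = 0.
  H_2: rank ker ∂_2 − rank ∂_3 = (8 − 7) − 0 = 1, and there is no ∂_3, so H_2 = Z.

As a check, the Euler characteristic is 6 − 12 + 8 = 2, which agrees with 1 − 0 + 1 = 2.
(K is a triangulation of the 2-sphere S^2.)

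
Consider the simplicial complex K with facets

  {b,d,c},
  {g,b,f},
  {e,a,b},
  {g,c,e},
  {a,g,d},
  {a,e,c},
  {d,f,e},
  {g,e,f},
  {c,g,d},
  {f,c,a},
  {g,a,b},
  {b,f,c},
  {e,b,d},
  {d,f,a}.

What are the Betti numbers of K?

Fix the vertex order a < b < c < d < e < f < g and write every simplex with vertices in increasing order. Then dim K = 2 and the simplices of K are:

  0-simplices (7): a, b, c, d, e, f, g
  1-simplices (21): ab, ac, ad, ae, af, ag, bc, bd, be, bf, bg, cd, ce, cf, cg, de, df, dg, ef, eg, fg
  2-simplices (14): abe, abg, ace, acf, adf, adg, bcd, bcf, bde, bfg, cdg, ceg, def, efg

Hence C_0 ≅ Z^7, C_1 ≅ Z^21, C_2 ≅ Z^14.

Boundary ∂_1: C_1 → C_0 maps an edge to its endpoints' difference, ∂[p,q] = q − p. For instance
  ∂cf = f − c.
The 7×21 boundary matrix has rank 6 and Smith normal form diag(1,1,1,1,1,1).

The boundary map ∂_2: C_2 → C_1 maps a triangle to the signed sum of its edges. For instance
  ∂cdg = dg − cg + cd,
  ∂bcd = cd − bd + bc.
As a 21×14 matrix over Z this has rank 13, with invariant factors (1,1,1,1,1,1,1,1,1,1,1,1,1).

From H_k ≅ ker(∂_k) / im(∂_{k+1}) we obtain:

  H_0: rank C_0 − rank ∂_1 = 7 − 6 = 1, and the invariant factors of ∂_1 are all 1, so H_0 = Z.
  H_1: rank ker ∂_1 − rank ∂_2 = (21 − 6) − 13 = 2, and the invariant factors of ∂_2 are all 1, so H_1 = Z^2.
  H_2: rank ker ∂_2 − rank ∂_3 = (14 − 13) − 0 = 1, and there is no ∂_3, so H_2 = Z.

As a check, the Euler characteristic is 7 − 21 + 14 = 0, which agrees with 1 − 2 + 1 = 0.
(K is a triangulation of the torus T^2.)

Hence the Betti numbers are b_0 = 1, b_1 = 2, b_2 = 1.

b_0 = 1, b_1 = 2, b_2 = 1.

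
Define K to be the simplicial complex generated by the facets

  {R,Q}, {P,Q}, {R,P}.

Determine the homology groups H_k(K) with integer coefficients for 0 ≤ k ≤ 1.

H_0 = Z,  H_1 = Z.

Order the vertices as P < Q < R. Listing each simplex with vertices in this order, K has dimension 1 with simplices:

  0-simplices (3): P, Q, R
  1-simplices (3): PQ, PR, QR

giving chain groups C_0 ≅ Z^3, C_1 ≅ Z^3.

∂_1: C_1 → C_0 is given by ∂[p,q] = [q] − [p]. For instance
  ∂PQ = Q − P.
The resulting 3×3 matrix has rank 2, and its Smith normal form has invariant factors (1,1).

Now H_k = ker ∂_k / im ∂_{k+1}, so:

  H_0: rank C_0 − rank ∂_1 = 3 − 2 = 1, and the invariant factors of ∂_1 are all 1, so H_0 ≅ Z.
  H_1: rank ker ∂_1 − rank ∂_2 = (3 − 2) − 0 = 1, and there is no ∂_2, so H_1 ≅ Z.

(K is a triangulation of the circle S^1.)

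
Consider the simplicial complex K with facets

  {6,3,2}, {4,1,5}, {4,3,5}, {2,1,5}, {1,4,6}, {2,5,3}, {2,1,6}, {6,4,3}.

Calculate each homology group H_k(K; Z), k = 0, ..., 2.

Fix the vertex order 1 < 2 < 3 < 4 < 5 < 6 and write every simplex with vertices in increasing order. Then dim K = 2 and the simplices of K are:

  0-simplices (6): [1], [2], [3], [4], [5], [6]
  1-simplices (12): [1,2], [1,4], [1,5], [1,6], [2,3], [2,5], [2,6], [3,4], [3,5], [3,6], [4,5], [4,6]
  2-simplices (8): [1,2,5], [1,2,6], [1,4,5], [1,4,6], [2,3,5], [2,3,6], [3,4,5], [3,4,6]

giving chain groups C_0 ≅ Z^6, C_1 ≅ Z^12, C_2 ≅ Z^8.

∂_1: C_1 → C_0 sends each edge [p,q] (with p < q) to q − p. For instance
  ∂[2,3] = [3] − [2].
The 6×12 boundary matrix has rank 5 and Smith normal form diag(1,1,1,1,1).

∂_2: C_2 → C_1 acts by ∂[p,q,r] = [q,r] − [p,r] + [p,q]. For instance
  ∂[1,4,6] = [4,6] − [1,6] + [1,4],
  ∂[3,4,6] = [4,6] − [3,6] + [3,4].
This gives a 12×8 integer matrix of rank 7; reducing to Smith normal form yields diagonal entries (1,1,1,1,1,1,1).

From H_k ≅ ker(∂_k) / im(∂_{k+1}) we obtain:

  H_0: rank C_0 − rank ∂_1 = 6 − 5 = 1, and the invariant factors of ∂_1 are all 1, so H_0 = Z.
  H_1: rank ker ∂_1 − rank ∂_2 = (12 − 5) − 7 = 0, and the invariant factors of ∂_2 are all 1, so H_1 = 0.
  H_2: rank ker ∂_2 − rank ∂_3 = (8 − 7) − 0 = 1, and there is no ∂_3, so H_2 = Z.

(K is a triangulation of the 2-sphere S^2.)

H_0 = Z,  H_1 = 0,  H_2 = Z.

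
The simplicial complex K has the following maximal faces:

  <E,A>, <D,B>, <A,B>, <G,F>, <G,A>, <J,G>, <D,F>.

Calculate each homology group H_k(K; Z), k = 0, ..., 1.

Order the vertices as A < B < D < E < F < G < J. Listing each simplex with vertices in this order, K has dimension 1 with simplices:

  0-simplices (7): A, B, D, E, F, G, J
  1-simplices (7): AB, AE, AG, BD, DF, FG, GJ

Hence C_0 ≅ Z^7, C_1 ≅ Z^7.

The boundary map ∂_1: C_1 → C_0 sends each edge [p,q] (with p < q) to q − p. For instance
  ∂AB = B − A.
As a 7×7 matrix over Z this has rank 6, with invariant factors (1,1,1,1,1,1).

Reading off H_k = ker ∂_k / im ∂_{k+1}:

  H_0: rank C_0 − rank ∂_1 = 7 − 6 = 1, and the invariant factors of ∂_1 are all 1, so H_0 = Z.
  H_1: rank ker ∂_1 − rank ∂_2 = (7 − 6) − 0 = 1, and there is no ∂_2, so H_1 = Z.

As a check, the Euler characteristic is 7 − 7 = 0, which agrees with 1 − 1 = 0.

H_0 = Z,  H_1 = Z.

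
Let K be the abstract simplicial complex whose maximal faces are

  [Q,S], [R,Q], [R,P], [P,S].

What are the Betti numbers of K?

b_0 = 1, b_1 = 1.

K has 4 vertices, 4 edges.
rank ∂_0 = 0, rank ∂_1 = 3 ⇒ b_0 = 4 − 0 − 3 = 1; all invariant factors of ∂_1 are 1 so no torsion. So H_0 ≅ Z.
rank ∂_1 = 3, rank ∂_2 = 0 ⇒ b_1 = 4 − 3 − 0 = 1. So H_1 ≅ Z.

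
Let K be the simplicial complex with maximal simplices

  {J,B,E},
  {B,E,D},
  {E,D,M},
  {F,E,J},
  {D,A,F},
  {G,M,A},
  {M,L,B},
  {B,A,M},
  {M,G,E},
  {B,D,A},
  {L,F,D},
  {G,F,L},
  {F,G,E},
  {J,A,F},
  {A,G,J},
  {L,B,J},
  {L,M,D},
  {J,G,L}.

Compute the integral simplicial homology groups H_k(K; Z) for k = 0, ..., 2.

H_0 ≅ Z,  H_1 ≅ Z ⊕ Z/2,  H_2 = 0.

Order the vertices as A < B < D < E < F < G < J < L < M. Listing each simplex with vertices in this order, K has dimension 2 with simplices:

  0-simplices (9): A, B, D, E, F, G, J, L, M
  1-simplices (27): AB, AD, AF, AG, AJ, AM, BD, BE, BJ, BL, BM, DE, DF, DL, DM, EF, EG, EJ, EM, FG, FJ, FL, GJ, GL, GM, JL, LM
  2-simplices (18): ABD, ABM, ADF, AFJ, AGJ, AGM, BDE, BEJ, BJL, BLM, DEM, DFL, DLM, EFG, EFJ, EGM, FGL, GJL

Hence C_0 ≅ Z^9, C_1 ≅ Z^27, C_2 ≅ Z^18.

The boundary map ∂_1: C_1 → C_0 sends each edge [p,q] (with p < q) to q − p. For instance
  ∂FJ = J − F.
As a 9×27 matrix over Z this has rank 8, with invariant factors (1,1,1,1,1,1,1,1).

∂_2: C_2 → C_1 sends each 2-simplex [p,q,r] to [q,r] − [p,r] + [p,q]. For instance
  ∂BDE = DE − BE + BD,
  ∂EFJ = FJ − EJ + EF.
This gives a 27×18 integer matrix of rank 18; reducing to Smith normal form yields diagonal entries (1,1,1,1,1,1,1,1,1,1,1,1,1,1,1,1,1,2).

Computing H_k = (kernel of ∂_k) / (image of ∂_{k+1}):

  H_0: rank C_0 − rank ∂_1 = 9 − 8 = 1, and the invariant factors of ∂_1 are all 1, so H_0 = Z.
  H_1: rank ker ∂_1 − rank ∂_2 = (27 − 8) − 18 = 1, and ∂_2 has invariant factor 2 > 1, so H_1 = Z ⊕ Z/2.
  H_2: rank ker ∂_2 − rank ∂_3 = (18 − 18) − 0 = 0, and there is no ∂_3, so H_2 = 0.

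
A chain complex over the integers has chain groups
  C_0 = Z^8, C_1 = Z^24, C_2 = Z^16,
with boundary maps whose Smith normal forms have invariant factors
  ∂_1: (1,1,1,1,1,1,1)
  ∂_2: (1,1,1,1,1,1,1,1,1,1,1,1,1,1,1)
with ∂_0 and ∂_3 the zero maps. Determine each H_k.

H_0 = Z,  H_1 = Z^2,  H_2 = Z.

H_0: b_0 = 8 − 0 − 7 = 1; torsion from ∂_1 factors > 1: none. So H_0 = Z.
H_1: b_1 = 24 − 7 − 15 = 2; torsion from ∂_2 factors > 1: none. So H_1 = Z^2.
H_2: b_2 = 16 − 15 − 0 = 1; torsion from ∂_3 factors > 1: none. So H_2 = Z.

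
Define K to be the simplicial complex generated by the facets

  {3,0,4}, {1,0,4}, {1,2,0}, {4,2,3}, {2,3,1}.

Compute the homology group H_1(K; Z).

We work with the vertex ordering 0 < 1 < 2 < 3 < 4. The simplices of K, each written with vertices in increasing order, are:

  0-simplices (5): [0], [1], [2], [3], [4]
  1-simplices (10): [0,1], [0,2], [0,3], [0,4], [1,2], [1,3], [1,4], [2,3], [2,4], [3,4]
  2-simplices (5): [0,1,2], [0,1,4], [0,3,4], [1,2,3], [2,3,4]

Hence C_0 ≅ Z^5, C_1 ≅ Z^10, C_2 ≅ Z^5.

∂_1: C_1 → C_0 maps an edge to its endpoints' difference, ∂[p,q] = q − p.
The resulting 5×10 matrix has rank 4, and its Smith normal form has invariant factors (1,1,1,1).

∂_2: C_2 → C_1 maps a triangle to the signed sum of its edges. For instance
  ∂[1,2,3] = [2,3] − [1,3] + [1,2],
  ∂[0,1,4] = [1,4] − [0,4] + [0,1].
The resulting 10×5 matrix has rank 5, and its Smith normal form has invariant factors (1,1,1,1,1).

Computing H_k = (kernel of ∂_k) / (image of ∂_{k+1}):

  H_1: rank ker ∂_1 − rank ∂_2 = (10 − 4) − 5 = 1, and the invariant factors of ∂_2 are all 1, so H_1 ≅ Z.

H_1 = Z.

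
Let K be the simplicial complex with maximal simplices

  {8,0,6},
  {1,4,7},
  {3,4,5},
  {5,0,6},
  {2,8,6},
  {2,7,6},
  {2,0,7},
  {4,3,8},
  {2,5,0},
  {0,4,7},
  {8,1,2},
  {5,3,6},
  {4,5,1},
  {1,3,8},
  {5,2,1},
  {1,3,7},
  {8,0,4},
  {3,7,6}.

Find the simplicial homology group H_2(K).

Take the total order 0 < 1 < 2 < 3 < 4 < 5 < 6 < 7 < 8 on the vertex set. Then K (dimension 2) consists of the simplices:

  0-simplices (9): [0], [1], [2], [3], [4], [5], [6], [7], [8]
  1-simplices (27): (27 of them)
  2-simplices (18): [0,2,5], [0,2,7], [0,4,7], [0,4,8], [0,5,6], [0,6,8], [1,2,5], [1,2,8], [1,3,7], [1,3,8], [1,4,5], [1,4,7], [2,6,7], [2,6,8], [3,4,5], [3,4,8], [3,5,6], [3,6,7]

giving chain groups C_0 ≅ Z^9, C_1 ≅ Z^27, C_2 ≅ Z^18.

∂_1: C_1 → C_0 is given by ∂[p,q] = [q] − [p]. For instance
  ∂[2,5] = [5] − [2].
As a 9×27 matrix over Z this has rank 8, with invariant factors (1,1,1,1,1,1,1,1).

The boundary map ∂_2: C_2 → C_1 sends each 2-simplex [p,q,r] to [q,r] − [p,r] + [p,q]. For instance
  ∂[1,2,5] = [2,5] − [1,5] + [1,2],
  ∂[1,4,5] = [4,5] − [1,5] + [1,4].
This gives a 27×18 integer matrix of rank 18; reducing to Smith normal form yields diagonal entries (1,1,1,1,1,1,1,1,1,1,1,1,1,1,1,1,1,2).

Computing H_k = (kernel of ∂_k) / (image of ∂_{k+1}):

  H_2: rank ker ∂_2 − rank ∂_3 = (18 − 18) − 0 = 0, and there is no ∂_3, so H_2 ≅ 0.

H_2 = 0.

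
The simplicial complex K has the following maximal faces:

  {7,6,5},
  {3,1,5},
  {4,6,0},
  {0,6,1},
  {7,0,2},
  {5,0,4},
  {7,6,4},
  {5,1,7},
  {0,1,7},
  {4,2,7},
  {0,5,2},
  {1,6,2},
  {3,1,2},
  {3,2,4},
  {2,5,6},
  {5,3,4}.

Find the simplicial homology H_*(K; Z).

H_0 = Z,  H_1 = Z^2,  H_2 = Z.

Order the vertices as 0 < 1 < 2 < 3 < 4 < 5 < 6 < 7. Listing each simplex with vertices in this order, K has dimension 2 with simplices:

  0-simplices (8): [0], [1], [2], [3], [4], [5], [6], [7]
  1-simplices (24): (24 of them)
  2-simplices (16): [0,1,6], [0,1,7], [0,2,5], [0,2,7], [0,4,5], [0,4,6], [1,2,3], [1,2,6], [1,3,5], [1,5,7], [2,3,4], [2,4,7], [2,5,6], [3,4,5], [4,6,7], [5,6,7]

Hence C_0 ≅ Z^8, C_1 ≅ Z^24, C_2 ≅ Z^16.

∂_1: C_1 → C_0 is given by ∂[p,q] = [q] − [p]. For instance
  ∂[1,2] = [2] − [1].
The 8×24 boundary matrix has rank 7 and Smith normal form diag(1,1,1,1,1,1,1).

The boundary map ∂_2: C_2 → C_1 maps a triangle to the signed sum of its edges. For instance
  ∂[0,1,7] = [1,7] − [0,7] + [0,1],
  ∂[0,4,6] = [4,6] − [0,6] + [0,4].
The resulting 24×16 matrix has rank 15, and its Smith normal form has invariant factors (1,1,1,1,1,1,1,1,1,1,1,1,1,1,1).

Computing H_k = (kernel of ∂_k) / (image of ∂_{k+1}):

  H_0: rank C_0 − rank ∂_1 = 8 − 7 = 1, and the invariant factors of ∂_1 are all 1, so H_0 = Z.
  H_1: rank ker ∂_1 − rank ∂_2 = (24 − 7) − 15 = 2, and the invariant factors of ∂_2 are all 1, so H_1 = Z^2.
  H_2: rank ker ∂_2 − rank ∂_3 = (16 − 15) − 0 = 1, and there is no ∂_3, so H_2 = Z.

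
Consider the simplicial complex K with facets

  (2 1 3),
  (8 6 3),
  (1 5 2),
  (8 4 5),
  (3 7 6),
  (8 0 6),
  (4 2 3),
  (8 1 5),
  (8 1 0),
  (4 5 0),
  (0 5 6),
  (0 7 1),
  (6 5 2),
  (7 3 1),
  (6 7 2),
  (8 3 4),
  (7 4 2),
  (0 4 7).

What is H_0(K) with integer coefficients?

H_0 ≅ Z.

K has 9 vertices, 27 edges, 18 triangles.
rank ∂_0 = 0, rank ∂_1 = 8 ⇒ b_0 = 9 − 0 − 8 = 1; all invariant factors of ∂_1 are 1 so no torsion. So H_0 = Z.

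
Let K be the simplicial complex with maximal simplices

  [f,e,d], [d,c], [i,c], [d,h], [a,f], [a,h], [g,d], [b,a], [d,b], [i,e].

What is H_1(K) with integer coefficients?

Order the vertices as a < b < c < d < e < f < g < h < i. Listing each simplex with vertices in this order, K has dimension 2 with simplices:

  0-simplices (9): a, b, c, d, e, f, g, h, i
  1-simplices (12): ab, af, ah, bd, cd, ci, de, df, dg, dh, ef, ei
  2-simplices (1): def

Hence C_0 ≅ Z^9, C_1 ≅ Z^12, C_2 ≅ Z^1.

∂_1: C_1 → C_0 sends each edge [p,q] (with p < q) to q − p. For instance
  ∂ei = i − e.
The resulting 9×12 matrix has rank 8, and its Smith normal form has invariant factors (1,1,1,1,1,1,1,1).

Boundary ∂_2: C_2 → C_1 acts by ∂[p,q,r] = [q,r] − [p,r] + [p,q]. For instance
  ∂def = ef − df + de.
The resulting 12×1 matrix has rank 1, and its Smith normal form has invariant factors (1).

Computing H_k = (kernel of ∂_k) / (image of ∂_{k+1}):

  H_1: rank ker ∂_1 − rank ∂_2 = (12 − 8) − 1 = 3, and the invariant factors of ∂_2 are all 1, so H_1 ≅ Z^3.

H_1 ≅ Z^3.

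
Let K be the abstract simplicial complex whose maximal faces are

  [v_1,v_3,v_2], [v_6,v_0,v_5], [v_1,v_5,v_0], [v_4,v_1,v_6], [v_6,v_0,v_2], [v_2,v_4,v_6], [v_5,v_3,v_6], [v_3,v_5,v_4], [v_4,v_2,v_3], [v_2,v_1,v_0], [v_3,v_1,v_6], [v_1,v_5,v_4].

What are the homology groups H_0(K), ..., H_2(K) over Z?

H_0 = Z,  H_1 = Z_2,  H_2 = 0.

We work with the vertex ordering v_0 < v_1 < v_2 < v_3 < v_4 < v_5 < v_6. The simplices of K, each written with vertices in increasing order, are:

  0-simplices (7): [v_0], [v_1], [v_2], [v_3], [v_4], [v_5], [v_6]
  1-simplices (18): (18 of them)
  2-simplices (12): (12 of them)

Hence C_0 ≅ Z^7, C_1 ≅ Z^18, C_2 ≅ Z^12.

∂_1: C_1 → C_0 maps an edge to its endpoints' difference, ∂[p,q] = q − p. For instance
  ∂[v_0,v_5] = [v_5] − [v_0].
The resulting 7×18 matrix has rank 6, and its Smith normal form has invariant factors (1,1,1,1,1,1).

∂_2: C_2 → C_1 maps a triangle to the signed sum of its edges. For instance
  ∂[v_1,v_2,v_3] = [v_2,v_3] − [v_1,v_3] + [v_1,v_2],
  ∂[v_0,v_1,v_2] = [v_1,v_2] − [v_0,v_2] + [v_0,v_1].
As a 18×12 matrix over Z this has rank 12, with invariant factors (1,1,1,1,1,1,1,1,1,1,1,2).

Reading off H_k = ker ∂_k / im ∂_{k+1}:

  H_0: rank C_0 − rank ∂_1 = 7 − 6 = 1, and the invariant factors of ∂_1 are all 1, so H_0 ≅ Z.
  H_1: rank ker ∂_1 − rank ∂_2 = (18 − 6) − 12 = 0, and ∂_2 has invariant factor 2 > 1, so H_1 ≅ Z_2.
  H_2: rank ker ∂_2 − rank ∂_3 = (12 − 12) − 0 = 0, and there is no ∂_3, so H_2 ≅ 0.

(K is a triangulation of the real projective plane RP^2.)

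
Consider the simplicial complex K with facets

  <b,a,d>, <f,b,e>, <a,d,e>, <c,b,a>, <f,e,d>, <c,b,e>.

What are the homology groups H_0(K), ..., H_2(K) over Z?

We work with the vertex ordering a < b < c < d < e < f. The simplices of K, each written with vertices in increasing order, are:

  0-simplices (6): a, b, c, d, e, f
  1-simplices (12): ab, ac, ad, ae, bc, bd, be, bf, ce, de, df, ef
  2-simplices (6): abc, abd, ade, bce, bef, def

so the chain groups are C_0 ≅ Z^6, C_1 ≅ Z^12, C_2 ≅ Z^6.

The boundary map ∂_1: C_1 → C_0 maps an edge to its endpoints' difference, ∂[p,q] = q − p. For instance
  ∂be = e − b.
The resulting 6×12 matrix has rank 5, and its Smith normal form has invariant factors (1,1,1,1,1).

The boundary map ∂_2: C_2 → C_1 acts by ∂[p,q,r] = [q,r] − [p,r] + [p,q]. For instance
  ∂abc = bc − ac + ab,
  ∂def = ef − df + de.
The 12×6 boundary matrix has rank 6 and Smith normal form diag(1,1,1,1,1,1).

Reading off H_k = ker ∂_k / im ∂_{k+1}:

  H_0: rank C_0 − rank ∂_1 = 6 − 5 = 1, and the invariant factors of ∂_1 are all 1, so H_0 ≅ Z.
  H_1: rank ker ∂_1 − rank ∂_2 = (12 − 5) − 6 = 1, and the invariant factors of ∂_2 are all 1, so H_1 ≅ Z.
  H_2: rank ker ∂_2 − rank ∂_3 = (6 − 6) − 0 = 0, and there is no ∂_3, so H_2 ≅ 0.

As a check, the Euler characteristic is 6 − 12 + 6 = 0, which agrees with 1 − 1 + 0 = 0.
(K is a triangulation of the cylinder S^1 x I.)

H_0 ≅ Z,  H_1 ≅ Z,  H_2 = 0.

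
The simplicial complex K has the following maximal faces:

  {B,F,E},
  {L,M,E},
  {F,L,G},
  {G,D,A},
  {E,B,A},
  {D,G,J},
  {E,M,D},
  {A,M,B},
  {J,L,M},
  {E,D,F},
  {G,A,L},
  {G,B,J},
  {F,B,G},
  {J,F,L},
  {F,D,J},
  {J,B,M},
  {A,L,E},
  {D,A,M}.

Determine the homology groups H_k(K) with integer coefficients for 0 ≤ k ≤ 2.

Take the total order A < B < D < E < F < G < J < L < M on the vertex set. Then K (dimension 2) consists of the simplices:

  0-simplices (9): A, B, D, E, F, G, J, L, M
  1-simplices (27): AB, AD, AE, AG, AL, AM, BE, BF, BG, BJ, BM, DE, DF, DG, DJ, DM, EF, EL, EM, FG, FJ, FL, GJ, GL, JL, JM, LM
  2-simplices (18): ABE, ABM, ADG, ADM, AEL, AGL, BEF, BFG, BGJ, BJM, DEF, DEM, DFJ, DGJ, ELM, FGL, FJL, JLM

giving chain groups C_0 ≅ Z^9, C_1 ≅ Z^27, C_2 ≅ Z^18.

∂_1: C_1 → C_0 sends each edge [p,q] (with p < q) to q − p. For instance
  ∂LM = M − L.
The resulting 9×27 matrix has rank 8, and its Smith normal form has invariant factors (1,1,1,1,1,1,1,1).

The boundary map ∂_2: C_2 → C_1 sends each 2-simplex [p,q,r] to [q,r] − [p,r] + [p,q]. For instance
  ∂DEF = EF − DF + DE,
  ∂FJL = JL − FL + FJ.
The resulting 27×18 matrix has rank 18, and its Smith normal form has invariant factors (1,1,1,1,1,1,1,1,1,1,1,1,1,1,1,1,1,2).

Computing H_k = (kernel of ∂_k) / (image of ∂_{k+1}):

  H_0: rank C_0 − rank ∂_1 = 9 − 8 = 1, and the invariant factors of ∂_1 are all 1, so H_0 = Z.
  H_1: rank ker ∂_1 − rank ∂_2 = (27 − 8) − 18 = 1, and ∂_2 has invariant factor 2 > 1, so H_1 = Z × Z/2.
  H_2: rank ker ∂_2 − rank ∂_3 = (18 − 18) − 0 = 0, and there is no ∂_3, so H_2 = 0.

H_0 ≅ Z,  H_1 ≅ Z × Z/2,  H_2 = 0.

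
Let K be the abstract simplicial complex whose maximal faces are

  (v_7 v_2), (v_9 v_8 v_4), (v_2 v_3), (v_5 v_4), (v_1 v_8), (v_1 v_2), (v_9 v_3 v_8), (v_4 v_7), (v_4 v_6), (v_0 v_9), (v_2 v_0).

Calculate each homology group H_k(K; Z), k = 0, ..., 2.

H_0 = Z,  H_1 = Z^3,  H_2 = 0.

Order the vertices as v_0 < v_1 < v_2 < v_3 < v_4 < v_5 < v_6 < v_7 < v_8 < v_9. Listing each simplex with vertices in this order, K has dimension 2 with simplices:

  0-simplices (10): [v_0], [v_1], [v_2], [v_3], [v_4], [v_5], [v_6], [v_7], [v_8], [v_9]
  1-simplices (14): [v_0,v_2], [v_0,v_9], [v_1,v_2], [v_1,v_8], [v_2,v_3], [v_2,v_7], [v_3,v_8], [v_3,v_9], [v_4,v_5], [v_4,v_6], [v_4,v_7], [v_4,v_8], [v_4,v_9], [v_8,v_9]
  2-simplices (2): [v_3,v_8,v_9], [v_4,v_8,v_9]

Hence C_0 ≅ Z^10, C_1 ≅ Z^14, C_2 ≅ Z^2.

Boundary ∂_1: C_1 → C_0 maps an edge to its endpoints' difference, ∂[p,q] = q − p. For instance
  ∂[v_4,v_8] = [v_8] − [v_4].
The resulting 10×14 matrix has rank 9, and its Smith normal form has invariant factors (1,1,1,1,1,1,1,1,1).

Boundary ∂_2: C_2 → C_1 acts by ∂[p,q,r] = [q,r] − [p,r] + [p,q]. For instance
  ∂[v_4,v_8,v_9] = [v_8,v_9] − [v_4,v_9] + [v_4,v_8],
  ∂[v_3,v_8,v_9] = [v_8,v_9] − [v_3,v_9] + [v_3,v_8].
This gives a 14×2 integer matrix of rank 2; reducing to Smith normal form yields diagonal entries (1,1).

Reading off H_k = ker ∂_k / im ∂_{k+1}:

  H_0: rank C_0 − rank ∂_1 = 10 − 9 = 1, and the invariant factors of ∂_1 are all 1, so H_0 = Z.
  H_1: rank ker ∂_1 − rank ∂_2 = (14 − 9) − 2 = 3, and the invariant factors of ∂_2 are all 1, so H_1 = Z^3.
  H_2: rank ker ∂_2 − rank ∂_3 = (2 − 2) − 0 = 0, and there is no ∂_3, so H_2 = 0.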